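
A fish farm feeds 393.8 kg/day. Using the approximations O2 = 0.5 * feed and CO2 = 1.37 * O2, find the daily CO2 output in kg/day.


O2 = 393.8 * 0.5 = 196.9
CO2 = 196.9 * 1.37 = 269.753

269.753 kg/day


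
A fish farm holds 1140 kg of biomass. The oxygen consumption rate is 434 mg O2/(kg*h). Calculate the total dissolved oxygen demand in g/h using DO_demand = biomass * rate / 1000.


Total O2 consumption (mg/h) = 1140 kg * 434 mg/(kg*h) = 494760 mg/h
Convert to g/h: 494760 / 1000 = 494.76 g/h

494.76 g/h


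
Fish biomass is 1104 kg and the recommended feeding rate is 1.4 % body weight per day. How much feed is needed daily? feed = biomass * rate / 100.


Feeding rate fraction = 1.4% / 100 = 0.014
Daily feed = 1104 kg * 0.014 = 15.456 kg/day

15.456 kg/day


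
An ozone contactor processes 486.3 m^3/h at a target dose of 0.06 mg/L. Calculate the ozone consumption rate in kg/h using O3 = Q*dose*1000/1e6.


O3 demand (mg/h) = Q * dose * 1000 = 486.3 * 0.06 * 1000 = 29178 mg/h
Convert mg to kg: 29178 / 1e6 = 0.029178 kg/h

0.029178 kg/h


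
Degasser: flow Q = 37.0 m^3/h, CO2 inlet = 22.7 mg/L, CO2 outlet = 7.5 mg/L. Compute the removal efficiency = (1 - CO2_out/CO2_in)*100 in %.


CO2_out / CO2_in = 7.5 / 22.7 = 0.33039648
Fraction remaining = 0.33039648
efficiency = (1 - 0.33039648) * 100 = 66.9604 %

66.9604 %


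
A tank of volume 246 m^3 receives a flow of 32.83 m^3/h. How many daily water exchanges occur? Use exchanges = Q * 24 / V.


Daily flow volume = 32.83 m^3/h * 24 h = 787.92 m^3/day
Exchanges = daily flow / tank volume = 787.92 / 246 = 3.20293 exchanges/day

3.20293 exchanges/day


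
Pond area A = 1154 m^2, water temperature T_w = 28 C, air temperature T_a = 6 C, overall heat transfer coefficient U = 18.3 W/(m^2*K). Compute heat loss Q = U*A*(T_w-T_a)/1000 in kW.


Temperature difference dT = 28 - 6 = 22 K
Heat loss (W) = U * A * dT = 18.3 * 1154 * 22 = 464600.4 W
Convert to kW: 464600.4 / 1000 = 464.6004 kW

464.6004 kW


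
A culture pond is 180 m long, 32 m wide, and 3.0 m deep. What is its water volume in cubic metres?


Base area = L * W = 180 * 32 = 5760 m^2
Volume = area * depth = 5760 * 3.0 = 17280 m^3

17280 m^3


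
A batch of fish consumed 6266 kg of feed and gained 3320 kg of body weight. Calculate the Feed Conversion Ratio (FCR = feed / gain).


FCR = feed consumed / weight gained
FCR = 6266 kg / 3320 kg = 1.88735

1.88735


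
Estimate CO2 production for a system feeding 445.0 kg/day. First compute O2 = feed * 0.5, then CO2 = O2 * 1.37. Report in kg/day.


O2 = 445.0 * 0.5 = 222.5
CO2 = 222.5 * 1.37 = 304.825

304.825 kg/day


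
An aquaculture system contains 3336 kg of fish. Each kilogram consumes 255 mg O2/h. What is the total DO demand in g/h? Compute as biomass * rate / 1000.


Total O2 consumption (mg/h) = 3336 kg * 255 mg/(kg*h) = 850680 mg/h
Convert to g/h: 850680 / 1000 = 850.68 g/h

850.68 g/h


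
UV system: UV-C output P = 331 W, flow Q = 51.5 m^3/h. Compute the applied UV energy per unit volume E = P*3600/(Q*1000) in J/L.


Energy delivered per hour = 331 W * 3600 s = 1191600 J/h
Volume treated per hour = 51.5 m^3/h * 1000 = 51500 L/h
dose = 1191600 / 51500 = 23.1379 J/L

23.1379 J/L


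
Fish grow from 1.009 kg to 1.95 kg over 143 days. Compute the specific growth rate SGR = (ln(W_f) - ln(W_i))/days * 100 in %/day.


ln(W_f) = ln(1.95) = 0.66782937
ln(W_i) = ln(1.009) = 0.0089597414
ln(W_f) - ln(W_i) = 0.66782937 - 0.0089597414 = 0.65886963
SGR = 0.65886963 / 143 * 100 = 0.460748 %/day

0.460748 %/day


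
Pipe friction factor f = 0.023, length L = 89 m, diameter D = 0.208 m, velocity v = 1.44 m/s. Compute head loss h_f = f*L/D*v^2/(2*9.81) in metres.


v^2 = 1.44^2 = 2.0736 m^2/s^2
L/D = 89/0.208 = 427.88462
h_f = f*(L/D)*v^2/(2g) = 0.023 * 427.88462 * 2.0736 / 19.62 = 1.04011 m

1.04011 m


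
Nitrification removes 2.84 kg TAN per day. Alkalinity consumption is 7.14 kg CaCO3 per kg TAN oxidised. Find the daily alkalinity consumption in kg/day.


Alkalinity factor: 7.14 kg CaCO3 consumed per kg TAN nitrified
alk = 2.84 kg TAN * 7.14 = 20.2776 kg CaCO3/day

20.2776 kg CaCO3/day


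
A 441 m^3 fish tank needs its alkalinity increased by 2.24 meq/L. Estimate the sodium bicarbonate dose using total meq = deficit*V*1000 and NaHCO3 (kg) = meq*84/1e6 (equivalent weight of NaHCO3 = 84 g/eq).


Tank volume in L = 441 m^3 * 1000 = 441000 L
Total meq required = 2.24 meq/L * 441000 L = 987840 meq
NaHCO3 mass = 987840 meq * 84 mg/meq / 1e6 = 82.9786 kg

82.9786 kg


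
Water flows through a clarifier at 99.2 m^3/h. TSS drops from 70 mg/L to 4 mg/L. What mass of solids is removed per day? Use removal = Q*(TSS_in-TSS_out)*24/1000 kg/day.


Concentration drop: TSS_in - TSS_out = 70 - 4 = 66 mg/L
Hourly solids removed = Q * dTSS = 99.2 m^3/h * 66 mg/L = 6547.2 g/h  (m^3/h * mg/L = g/h)
Daily solids removed = 6547.2 * 24 = 157132.8 g/day
Convert g to kg: 157132.8 / 1000 = 157.1328 kg/day

157.1328 kg/day


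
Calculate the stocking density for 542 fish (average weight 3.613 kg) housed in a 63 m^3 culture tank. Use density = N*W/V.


Total biomass = 542 fish * 3.613 kg = 1958.246 kg
Density = total biomass / volume = 1958.246 / 63 = 31.0833 kg/m^3

31.0833 kg/m^3


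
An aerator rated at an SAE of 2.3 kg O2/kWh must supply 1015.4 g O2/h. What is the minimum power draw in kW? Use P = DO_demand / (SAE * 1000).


SAE in g O2/kWh = 2.3 * 1000 = 2300 g/kWh
P = DO_demand / SAE_g = 1015.4 / 2300 = 0.441478 kW

0.441478 kW


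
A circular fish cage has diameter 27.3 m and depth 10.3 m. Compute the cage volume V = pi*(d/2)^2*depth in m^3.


r = d/2 = 27.3/2 = 13.65 m
Base area = pi*r^2 = pi*13.65^2 = 585.3494 m^2
Volume = 585.3494 * 10.3 = 6029.1 m^3

6029.1 m^3


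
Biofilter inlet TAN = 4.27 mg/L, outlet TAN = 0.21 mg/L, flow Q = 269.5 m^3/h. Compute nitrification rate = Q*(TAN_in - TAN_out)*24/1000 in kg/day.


Concentration drop: TAN_in - TAN_out = 4.27 - 0.21 = 4.06 mg/L
Hourly TAN removed = Q * dTAN = 269.5 m^3/h * 4.06 mg/L = 1094.17 g/h  (m^3/h * mg/L = g/h)
Daily TAN removed = 1094.17 * 24 = 26260.08 g/day
Convert to kg/day: 26260.08 / 1000 = 26.26008 kg/day

26.26008 kg/day


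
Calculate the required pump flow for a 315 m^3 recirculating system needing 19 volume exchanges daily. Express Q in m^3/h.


Daily recirculation volume = 315 m^3 * 19 = 5985 m^3/day
Flow rate Q = daily volume / 24 h = 5985 / 24 = 249.375 m^3/h

249.375 m^3/h


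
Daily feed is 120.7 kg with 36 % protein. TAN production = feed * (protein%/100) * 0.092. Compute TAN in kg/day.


Protein in feed = 120.7 * 36/100 = 43.452 kg/day
TAN = protein * 0.092 = 43.452 * 0.092 = 3.997584 kg/day

3.997584 kg/day


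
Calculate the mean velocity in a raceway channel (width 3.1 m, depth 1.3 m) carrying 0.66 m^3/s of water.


Cross-sectional area = W * d = 3.1 * 1.3 = 4.03 m^2
Velocity = Q / A = 0.66 / 4.03 = 0.163772 m/s

0.163772 m/s


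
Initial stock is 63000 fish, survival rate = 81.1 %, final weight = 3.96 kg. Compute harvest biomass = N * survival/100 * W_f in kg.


Survivors = 63000 * 81.1/100 = 51093 fish
Harvest biomass = survivors * W_f = 51093 * 3.96 = 202328.28 kg

202328.28 kg


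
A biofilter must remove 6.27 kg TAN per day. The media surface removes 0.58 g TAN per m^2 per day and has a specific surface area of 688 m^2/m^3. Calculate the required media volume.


A = 6.27*1000 / 0.58 = 10810.345 m^2
V = 10810.345 / 688 = 15.7127

15.7127 m^3


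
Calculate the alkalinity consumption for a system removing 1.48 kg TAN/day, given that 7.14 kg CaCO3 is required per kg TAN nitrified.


Alkalinity factor: 7.14 kg CaCO3 consumed per kg TAN nitrified
alk = 1.48 kg TAN * 7.14 = 10.5672 kg CaCO3/day

10.5672 kg CaCO3/day


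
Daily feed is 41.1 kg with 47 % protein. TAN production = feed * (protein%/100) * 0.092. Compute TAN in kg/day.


Protein in feed = 41.1 * 47/100 = 19.317 kg/day
TAN = protein * 0.092 = 19.317 * 0.092 = 1.777164 kg/day

1.777164 kg/day


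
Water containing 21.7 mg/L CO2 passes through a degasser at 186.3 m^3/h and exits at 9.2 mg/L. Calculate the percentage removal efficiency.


CO2_out / CO2_in = 9.2 / 21.7 = 0.42396313
Fraction remaining = 0.42396313
efficiency = (1 - 0.42396313) * 100 = 57.6037 %

57.6037 %


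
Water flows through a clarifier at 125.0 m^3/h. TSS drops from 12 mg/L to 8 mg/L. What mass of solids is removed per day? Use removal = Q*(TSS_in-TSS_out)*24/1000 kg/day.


Concentration drop: TSS_in - TSS_out = 12 - 8 = 4 mg/L
Hourly solids removed = Q * dTSS = 125.0 m^3/h * 4 mg/L = 500 g/h  (m^3/h * mg/L = g/h)
Daily solids removed = 500 * 24 = 12000 g/day
Convert g to kg: 12000 / 1000 = 12 kg/day

12 kg/day


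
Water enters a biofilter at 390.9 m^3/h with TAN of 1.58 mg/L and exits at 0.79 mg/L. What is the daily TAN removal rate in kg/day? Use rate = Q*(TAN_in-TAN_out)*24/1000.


Concentration drop: TAN_in - TAN_out = 1.58 - 0.79 = 0.79 mg/L
Hourly TAN removed = Q * dTAN = 390.9 m^3/h * 0.79 mg/L = 308.811 g/h  (m^3/h * mg/L = g/h)
Daily TAN removed = 308.811 * 24 = 7411.464 g/day
Convert to kg/day: 7411.464 / 1000 = 7.411464 kg/day

7.411464 kg/day


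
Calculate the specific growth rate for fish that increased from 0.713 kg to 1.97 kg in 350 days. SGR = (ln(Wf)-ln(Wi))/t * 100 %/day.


ln(W_f) = ln(1.97) = 0.67803354
ln(W_i) = ln(0.713) = -0.33827386
ln(W_f) - ln(W_i) = 0.67803354 - -0.33827386 = 1.0163074
SGR = 1.0163074 / 350 * 100 = 0.290374 %/day

0.290374 %/day


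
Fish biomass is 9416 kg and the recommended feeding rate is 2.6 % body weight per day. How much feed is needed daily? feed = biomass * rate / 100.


Feeding rate fraction = 2.6% / 100 = 0.026
Daily feed = 9416 kg * 0.026 = 244.816 kg/day

244.816 kg/day


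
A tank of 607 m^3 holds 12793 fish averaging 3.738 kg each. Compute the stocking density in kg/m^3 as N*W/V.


Total biomass = 12793 fish * 3.738 kg = 47820.234 kg
Density = total biomass / volume = 47820.234 / 607 = 78.7813 kg/m^3

78.7813 kg/m^3


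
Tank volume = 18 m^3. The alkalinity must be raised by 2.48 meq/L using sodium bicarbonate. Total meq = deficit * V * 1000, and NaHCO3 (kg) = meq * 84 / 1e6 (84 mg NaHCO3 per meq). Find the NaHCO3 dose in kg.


Tank volume in L = 18 m^3 * 1000 = 18000 L
Total meq required = 2.48 meq/L * 18000 L = 44640 meq
NaHCO3 mass = 44640 meq * 84 mg/meq / 1e6 = 3.74976 kg

3.74976 kg


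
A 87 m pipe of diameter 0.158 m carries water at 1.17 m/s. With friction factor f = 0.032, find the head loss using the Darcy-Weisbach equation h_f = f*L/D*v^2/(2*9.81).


v^2 = 1.17^2 = 1.3689 m^2/s^2
L/D = 87/0.158 = 550.63291
h_f = f*(L/D)*v^2/(2g) = 0.032 * 550.63291 * 1.3689 / 19.62 = 1.22938 m

1.22938 m


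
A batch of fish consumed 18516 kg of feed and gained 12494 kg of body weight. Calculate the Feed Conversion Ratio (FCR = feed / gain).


FCR = feed consumed / weight gained
FCR = 18516 kg / 12494 kg = 1.48199

1.48199


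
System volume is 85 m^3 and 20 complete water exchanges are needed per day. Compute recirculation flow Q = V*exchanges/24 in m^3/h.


Daily recirculation volume = 85 m^3 * 20 = 1700 m^3/day
Flow rate Q = daily volume / 24 h = 1700 / 24 = 70.8333 m^3/h

70.8333 m^3/h


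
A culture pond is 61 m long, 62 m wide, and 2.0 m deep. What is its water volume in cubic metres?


Base area = L * W = 61 * 62 = 3782 m^2
Volume = area * depth = 3782 * 2.0 = 7564 m^3

7564 m^3


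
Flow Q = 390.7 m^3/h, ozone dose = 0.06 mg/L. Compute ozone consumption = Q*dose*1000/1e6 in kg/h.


O3 demand (mg/h) = Q * dose * 1000 = 390.7 * 0.06 * 1000 = 23442 mg/h
Convert mg to kg: 23442 / 1e6 = 0.023442 kg/h

0.023442 kg/h


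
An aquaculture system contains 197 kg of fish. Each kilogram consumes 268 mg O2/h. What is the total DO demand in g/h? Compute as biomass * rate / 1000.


Total O2 consumption (mg/h) = 197 kg * 268 mg/(kg*h) = 52796 mg/h
Convert to g/h: 52796 / 1000 = 52.796 g/h

52.796 g/h


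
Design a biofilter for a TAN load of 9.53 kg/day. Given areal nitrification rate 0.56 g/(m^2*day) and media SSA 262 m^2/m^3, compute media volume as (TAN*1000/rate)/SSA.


A = 9.53*1000 / 0.56 = 17017.857 m^2
V = 17017.857 / 262 = 64.9537

64.9537 m^3


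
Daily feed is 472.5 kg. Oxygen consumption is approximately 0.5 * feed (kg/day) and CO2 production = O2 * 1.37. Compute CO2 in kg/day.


O2 = 472.5 * 0.5 = 236.25
CO2 = 236.25 * 1.37 = 323.6625

323.6625 kg/day


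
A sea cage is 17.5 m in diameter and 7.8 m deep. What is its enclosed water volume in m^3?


r = d/2 = 17.5/2 = 8.75 m
Base area = pi*r^2 = pi*8.75^2 = 240.52819 m^2
Volume = 240.52819 * 7.8 = 1876.12 m^3

1876.12 m^3


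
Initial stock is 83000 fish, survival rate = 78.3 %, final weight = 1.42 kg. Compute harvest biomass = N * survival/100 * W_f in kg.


Survivors = 83000 * 78.3/100 = 64989 fish
Harvest biomass = survivors * W_f = 64989 * 1.42 = 92284.38 kg

92284.38 kg


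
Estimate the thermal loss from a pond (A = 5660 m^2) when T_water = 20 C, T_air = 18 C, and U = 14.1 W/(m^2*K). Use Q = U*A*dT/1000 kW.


Temperature difference dT = 20 - 18 = 2 K
Heat loss (W) = U * A * dT = 14.1 * 5660 * 2 = 159612 W
Convert to kW: 159612 / 1000 = 159.612 kW

159.612 kW


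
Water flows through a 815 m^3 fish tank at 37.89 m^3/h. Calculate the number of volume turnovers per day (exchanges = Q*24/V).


Daily flow volume = 37.89 m^3/h * 24 h = 909.36 m^3/day
Exchanges = daily flow / tank volume = 909.36 / 815 = 1.11578 exchanges/day

1.11578 exchanges/day


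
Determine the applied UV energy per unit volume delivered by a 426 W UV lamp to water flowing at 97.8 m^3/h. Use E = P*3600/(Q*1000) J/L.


Energy delivered per hour = 426 W * 3600 s = 1533600 J/h
Volume treated per hour = 97.8 m^3/h * 1000 = 97800 L/h
dose = 1533600 / 97800 = 15.681 J/L

15.681 J/L


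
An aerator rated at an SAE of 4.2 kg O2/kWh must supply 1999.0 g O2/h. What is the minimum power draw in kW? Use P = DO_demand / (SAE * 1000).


SAE in g O2/kWh = 4.2 * 1000 = 4200 g/kWh
P = DO_demand / SAE_g = 1999.0 / 4200 = 0.475952 kW

0.475952 kW


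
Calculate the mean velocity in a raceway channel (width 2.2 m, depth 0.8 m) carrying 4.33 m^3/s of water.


Cross-sectional area = W * d = 2.2 * 0.8 = 1.76 m^2
Velocity = Q / A = 4.33 / 1.76 = 2.46023 m/s

2.46023 m/s


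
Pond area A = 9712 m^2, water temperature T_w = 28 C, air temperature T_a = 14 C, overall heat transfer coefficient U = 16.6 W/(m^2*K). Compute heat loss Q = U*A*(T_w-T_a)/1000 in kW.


Temperature difference dT = 28 - 14 = 14 K
Heat loss (W) = U * A * dT = 16.6 * 9712 * 14 = 2257068.8 W
Convert to kW: 2257068.8 / 1000 = 2257.0688 kW

2257.0688 kW


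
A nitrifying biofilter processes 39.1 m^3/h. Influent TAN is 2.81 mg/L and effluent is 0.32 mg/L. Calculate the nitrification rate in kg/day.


Concentration drop: TAN_in - TAN_out = 2.81 - 0.32 = 2.49 mg/L
Hourly TAN removed = Q * dTAN = 39.1 m^3/h * 2.49 mg/L = 97.359 g/h  (m^3/h * mg/L = g/h)
Daily TAN removed = 97.359 * 24 = 2336.616 g/day
Convert to kg/day: 2336.616 / 1000 = 2.336616 kg/day

2.336616 kg/day


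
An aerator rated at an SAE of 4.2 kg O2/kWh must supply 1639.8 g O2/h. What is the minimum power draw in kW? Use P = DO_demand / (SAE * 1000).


SAE in g O2/kWh = 4.2 * 1000 = 4200 g/kWh
P = DO_demand / SAE_g = 1639.8 / 4200 = 0.390429 kW

0.390429 kW


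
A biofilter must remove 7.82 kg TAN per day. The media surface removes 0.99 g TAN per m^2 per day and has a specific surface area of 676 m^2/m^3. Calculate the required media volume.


A = 7.82*1000 / 0.99 = 7898.9899 m^2
V = 7898.9899 / 676 = 11.6849

11.6849 m^3


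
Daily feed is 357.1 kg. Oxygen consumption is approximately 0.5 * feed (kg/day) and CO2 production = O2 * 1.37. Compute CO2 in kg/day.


O2 = 357.1 * 0.5 = 178.55
CO2 = 178.55 * 1.37 = 244.6135

244.6135 kg/day


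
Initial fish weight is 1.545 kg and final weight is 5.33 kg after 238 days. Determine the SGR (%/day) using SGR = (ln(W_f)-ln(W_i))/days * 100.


ln(W_f) = ln(5.33) = 1.6733512
ln(W_i) = ln(1.545) = 0.43502391
ln(W_f) - ln(W_i) = 1.6733512 - 0.43502391 = 1.2383273
SGR = 1.2383273 / 238 * 100 = 0.520306 %/day

0.520306 %/day


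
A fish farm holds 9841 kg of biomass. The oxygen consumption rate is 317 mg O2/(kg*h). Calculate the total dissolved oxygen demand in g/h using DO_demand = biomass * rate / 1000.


Total O2 consumption (mg/h) = 9841 kg * 317 mg/(kg*h) = 3119597 mg/h
Convert to g/h: 3119597 / 1000 = 3119.597 g/h

3119.597 g/h


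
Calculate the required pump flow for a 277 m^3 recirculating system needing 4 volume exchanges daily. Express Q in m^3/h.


Daily recirculation volume = 277 m^3 * 4 = 1108 m^3/day
Flow rate Q = daily volume / 24 h = 1108 / 24 = 46.1667 m^3/h

46.1667 m^3/h


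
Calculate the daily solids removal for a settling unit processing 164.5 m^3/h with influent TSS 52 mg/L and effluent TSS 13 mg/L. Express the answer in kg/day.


Concentration drop: TSS_in - TSS_out = 52 - 13 = 39 mg/L
Hourly solids removed = Q * dTSS = 164.5 m^3/h * 39 mg/L = 6415.5 g/h  (m^3/h * mg/L = g/h)
Daily solids removed = 6415.5 * 24 = 153972 g/day
Convert g to kg: 153972 / 1000 = 153.972 kg/day

153.972 kg/day


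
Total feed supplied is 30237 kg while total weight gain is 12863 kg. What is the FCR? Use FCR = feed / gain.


FCR = feed consumed / weight gained
FCR = 30237 kg / 12863 kg = 2.3507

2.3507


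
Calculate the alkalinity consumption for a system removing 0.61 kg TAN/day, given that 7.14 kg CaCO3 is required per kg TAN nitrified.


Alkalinity factor: 7.14 kg CaCO3 consumed per kg TAN nitrified
alk = 0.61 kg TAN * 7.14 = 4.3554 kg CaCO3/day

4.3554 kg CaCO3/day


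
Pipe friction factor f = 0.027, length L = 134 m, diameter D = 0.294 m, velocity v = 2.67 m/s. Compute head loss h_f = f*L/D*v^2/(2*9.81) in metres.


v^2 = 2.67^2 = 7.1289 m^2/s^2
L/D = 134/0.294 = 455.78231
h_f = f*(L/D)*v^2/(2g) = 0.027 * 455.78231 * 7.1289 / 19.62 = 4.47141 m

4.47141 m


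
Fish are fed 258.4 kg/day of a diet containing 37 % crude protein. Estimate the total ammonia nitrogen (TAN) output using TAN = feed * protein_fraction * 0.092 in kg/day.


Protein in feed = 258.4 * 37/100 = 95.608 kg/day
TAN = protein * 0.092 = 95.608 * 0.092 = 8.795936 kg/day

8.795936 kg/day


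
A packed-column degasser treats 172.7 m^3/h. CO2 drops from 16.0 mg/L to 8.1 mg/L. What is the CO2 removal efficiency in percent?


CO2_out / CO2_in = 8.1 / 16.0 = 0.50625
Fraction remaining = 0.50625
efficiency = (1 - 0.50625) * 100 = 49.375 %

49.375 %


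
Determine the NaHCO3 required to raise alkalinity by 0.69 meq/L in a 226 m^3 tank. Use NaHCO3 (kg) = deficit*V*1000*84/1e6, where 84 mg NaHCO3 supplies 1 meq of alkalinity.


Tank volume in L = 226 m^3 * 1000 = 226000 L
Total meq required = 0.69 meq/L * 226000 L = 155940 meq
NaHCO3 mass = 155940 meq * 84 mg/meq / 1e6 = 13.099 kg

13.099 kg


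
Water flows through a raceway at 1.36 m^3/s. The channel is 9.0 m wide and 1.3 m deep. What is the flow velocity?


Cross-sectional area = W * d = 9.0 * 1.3 = 11.7 m^2
Velocity = Q / A = 1.36 / 11.7 = 0.116239 m/s

0.116239 m/s


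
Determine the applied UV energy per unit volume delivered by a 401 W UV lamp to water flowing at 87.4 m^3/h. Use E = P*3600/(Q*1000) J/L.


Energy delivered per hour = 401 W * 3600 s = 1443600 J/h
Volume treated per hour = 87.4 m^3/h * 1000 = 87400 L/h
dose = 1443600 / 87400 = 16.5172 J/L

16.5172 J/L


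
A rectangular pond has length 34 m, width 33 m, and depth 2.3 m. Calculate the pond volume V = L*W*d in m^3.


Base area = L * W = 34 * 33 = 1122 m^2
Volume = area * depth = 1122 * 2.3 = 2580.6 m^3

2580.6 m^3


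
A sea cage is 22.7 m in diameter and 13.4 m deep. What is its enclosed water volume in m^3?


r = d/2 = 22.7/2 = 11.35 m
Base area = pi*r^2 = pi*11.35^2 = 404.70782 m^2
Volume = 404.70782 * 13.4 = 5423.08 m^3

5423.08 m^3


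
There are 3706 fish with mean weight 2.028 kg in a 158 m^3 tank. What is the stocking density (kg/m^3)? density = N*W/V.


Total biomass = 3706 fish * 2.028 kg = 7515.768 kg
Density = total biomass / volume = 7515.768 / 158 = 47.5682 kg/m^3

47.5682 kg/m^3


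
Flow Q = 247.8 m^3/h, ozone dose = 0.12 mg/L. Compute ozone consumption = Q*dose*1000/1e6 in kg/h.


O3 demand (mg/h) = Q * dose * 1000 = 247.8 * 0.12 * 1000 = 29736 mg/h
Convert mg to kg: 29736 / 1e6 = 0.029736 kg/h

0.029736 kg/h


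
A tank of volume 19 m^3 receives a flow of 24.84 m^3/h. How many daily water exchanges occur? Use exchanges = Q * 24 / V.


Daily flow volume = 24.84 m^3/h * 24 h = 596.16 m^3/day
Exchanges = daily flow / tank volume = 596.16 / 19 = 31.3768 exchanges/day

31.3768 exchanges/day


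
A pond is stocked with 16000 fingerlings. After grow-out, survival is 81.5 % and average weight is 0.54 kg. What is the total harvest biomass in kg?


Survivors = 16000 * 81.5/100 = 13040 fish
Harvest biomass = survivors * W_f = 13040 * 0.54 = 7041.6 kg

7041.6 kg


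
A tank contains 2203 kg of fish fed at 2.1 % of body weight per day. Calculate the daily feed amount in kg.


Feeding rate fraction = 2.1% / 100 = 0.021
Daily feed = 2203 kg * 0.021 = 46.263 kg/day

46.263 kg/day


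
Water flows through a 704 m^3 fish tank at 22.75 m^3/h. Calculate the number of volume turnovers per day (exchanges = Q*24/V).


Daily flow volume = 22.75 m^3/h * 24 h = 546 m^3/day
Exchanges = daily flow / tank volume = 546 / 704 = 0.775568 exchanges/day

0.775568 exchanges/day


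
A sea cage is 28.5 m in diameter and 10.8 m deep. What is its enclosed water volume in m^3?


r = d/2 = 28.5/2 = 14.25 m
Base area = pi*r^2 = pi*14.25^2 = 637.93966 m^2
Volume = 637.93966 * 10.8 = 6889.75 m^3

6889.75 m^3


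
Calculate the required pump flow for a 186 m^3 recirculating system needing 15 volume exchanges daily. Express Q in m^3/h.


Daily recirculation volume = 186 m^3 * 15 = 2790 m^3/day
Flow rate Q = daily volume / 24 h = 2790 / 24 = 116.25 m^3/h

116.25 m^3/h


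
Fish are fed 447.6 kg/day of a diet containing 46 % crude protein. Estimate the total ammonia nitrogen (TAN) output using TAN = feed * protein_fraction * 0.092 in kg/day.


Protein in feed = 447.6 * 46/100 = 205.896 kg/day
TAN = protein * 0.092 = 205.896 * 0.092 = 18.942432 kg/day

18.942432 kg/day


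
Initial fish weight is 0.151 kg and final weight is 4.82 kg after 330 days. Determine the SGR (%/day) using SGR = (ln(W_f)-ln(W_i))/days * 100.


ln(W_f) = ln(4.82) = 1.5727739
ln(W_i) = ln(0.151) = -1.8904754
ln(W_f) - ln(W_i) = 1.5727739 - -1.8904754 = 3.4632493
SGR = 3.4632493 / 330 * 100 = 1.04947 %/day

1.04947 %/day


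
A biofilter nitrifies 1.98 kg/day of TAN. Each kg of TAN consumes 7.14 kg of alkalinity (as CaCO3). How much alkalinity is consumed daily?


Alkalinity factor: 7.14 kg CaCO3 consumed per kg TAN nitrified
alk = 1.98 kg TAN * 7.14 = 14.1372 kg CaCO3/day

14.1372 kg CaCO3/day


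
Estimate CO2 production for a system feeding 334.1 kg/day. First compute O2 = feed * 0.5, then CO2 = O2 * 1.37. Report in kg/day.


O2 = 334.1 * 0.5 = 167.05
CO2 = 167.05 * 1.37 = 228.8585

228.8585 kg/day


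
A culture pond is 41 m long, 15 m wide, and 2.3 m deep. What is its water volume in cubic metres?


Base area = L * W = 41 * 15 = 615 m^2
Volume = area * depth = 615 * 2.3 = 1414.5 m^3

1414.5 m^3


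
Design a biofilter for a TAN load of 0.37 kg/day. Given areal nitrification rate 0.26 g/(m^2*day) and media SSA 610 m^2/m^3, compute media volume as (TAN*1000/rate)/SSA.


A = 0.37*1000 / 0.26 = 1423.0769 m^2
V = 1423.0769 / 610 = 2.33291

2.33291 m^3


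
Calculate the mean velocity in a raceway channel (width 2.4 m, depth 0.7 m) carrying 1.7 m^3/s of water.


Cross-sectional area = W * d = 2.4 * 0.7 = 1.68 m^2
Velocity = Q / A = 1.7 / 1.68 = 1.0119 m/s

1.0119 m/s


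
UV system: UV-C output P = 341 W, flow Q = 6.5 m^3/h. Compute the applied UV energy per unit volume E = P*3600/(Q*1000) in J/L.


Energy delivered per hour = 341 W * 3600 s = 1227600 J/h
Volume treated per hour = 6.5 m^3/h * 1000 = 6500 L/h
dose = 1227600 / 6500 = 188.862 J/L

188.862 J/L


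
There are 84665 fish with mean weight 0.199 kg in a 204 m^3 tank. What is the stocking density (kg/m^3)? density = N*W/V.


Total biomass = 84665 fish * 0.199 kg = 16848.335 kg
Density = total biomass / volume = 16848.335 / 204 = 82.5899 kg/m^3

82.5899 kg/m^3


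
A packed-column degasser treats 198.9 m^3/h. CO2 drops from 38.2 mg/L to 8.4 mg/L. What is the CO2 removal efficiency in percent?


CO2_out / CO2_in = 8.4 / 38.2 = 0.21989529
Fraction remaining = 0.21989529
efficiency = (1 - 0.21989529) * 100 = 78.0105 %

78.0105 %


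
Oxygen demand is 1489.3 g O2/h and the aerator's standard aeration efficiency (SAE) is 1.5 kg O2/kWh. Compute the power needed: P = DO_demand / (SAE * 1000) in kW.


SAE in g O2/kWh = 1.5 * 1000 = 1500 g/kWh
P = DO_demand / SAE_g = 1489.3 / 1500 = 0.992867 kW

0.992867 kW


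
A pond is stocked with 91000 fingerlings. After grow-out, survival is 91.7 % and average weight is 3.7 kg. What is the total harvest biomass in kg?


Survivors = 91000 * 91.7/100 = 83447 fish
Harvest biomass = survivors * W_f = 83447 * 3.7 = 308753.9 kg

308753.9 kg


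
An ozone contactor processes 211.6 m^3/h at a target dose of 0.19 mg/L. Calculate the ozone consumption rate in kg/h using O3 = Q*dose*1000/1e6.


O3 demand (mg/h) = Q * dose * 1000 = 211.6 * 0.19 * 1000 = 40204 mg/h
Convert mg to kg: 40204 / 1e6 = 0.040204 kg/h

0.040204 kg/h


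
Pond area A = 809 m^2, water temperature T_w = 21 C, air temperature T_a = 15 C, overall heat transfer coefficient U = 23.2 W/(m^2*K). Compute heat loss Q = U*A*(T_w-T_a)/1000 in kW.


Temperature difference dT = 21 - 15 = 6 K
Heat loss (W) = U * A * dT = 23.2 * 809 * 6 = 112612.8 W
Convert to kW: 112612.8 / 1000 = 112.6128 kW

112.6128 kW


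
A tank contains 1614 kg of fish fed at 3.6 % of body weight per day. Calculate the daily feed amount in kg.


Feeding rate fraction = 3.6% / 100 = 0.036
Daily feed = 1614 kg * 0.036 = 58.104 kg/day

58.104 kg/day


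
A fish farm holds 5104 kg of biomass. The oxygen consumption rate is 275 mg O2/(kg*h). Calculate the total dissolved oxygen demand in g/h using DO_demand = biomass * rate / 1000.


Total O2 consumption (mg/h) = 5104 kg * 275 mg/(kg*h) = 1403600 mg/h
Convert to g/h: 1403600 / 1000 = 1403.6 g/h

1403.6 g/h


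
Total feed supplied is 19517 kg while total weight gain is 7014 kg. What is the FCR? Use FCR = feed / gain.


FCR = feed consumed / weight gained
FCR = 19517 kg / 7014 kg = 2.78258

2.78258


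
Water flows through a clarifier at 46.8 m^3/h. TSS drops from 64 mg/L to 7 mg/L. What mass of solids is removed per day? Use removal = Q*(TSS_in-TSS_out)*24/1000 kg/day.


Concentration drop: TSS_in - TSS_out = 64 - 7 = 57 mg/L
Hourly solids removed = Q * dTSS = 46.8 m^3/h * 57 mg/L = 2667.6 g/h  (m^3/h * mg/L = g/h)
Daily solids removed = 2667.6 * 24 = 64022.4 g/day
Convert g to kg: 64022.4 / 1000 = 64.0224 kg/day

64.0224 kg/day


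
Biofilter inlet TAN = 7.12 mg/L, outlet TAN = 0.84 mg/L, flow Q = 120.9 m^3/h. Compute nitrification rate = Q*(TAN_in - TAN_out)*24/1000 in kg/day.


Concentration drop: TAN_in - TAN_out = 7.12 - 0.84 = 6.28 mg/L
Hourly TAN removed = Q * dTAN = 120.9 m^3/h * 6.28 mg/L = 759.252 g/h  (m^3/h * mg/L = g/h)
Daily TAN removed = 759.252 * 24 = 18222.048 g/day
Convert to kg/day: 18222.048 / 1000 = 18.222048 kg/day

18.222048 kg/day


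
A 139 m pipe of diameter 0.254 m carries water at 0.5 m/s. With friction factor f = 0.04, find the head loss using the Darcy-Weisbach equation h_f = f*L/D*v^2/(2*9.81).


v^2 = 0.5^2 = 0.25 m^2/s^2
L/D = 139/0.254 = 547.24409
h_f = f*(L/D)*v^2/(2g) = 0.04 * 547.24409 * 0.25 / 19.62 = 0.278922 m

0.278922 m


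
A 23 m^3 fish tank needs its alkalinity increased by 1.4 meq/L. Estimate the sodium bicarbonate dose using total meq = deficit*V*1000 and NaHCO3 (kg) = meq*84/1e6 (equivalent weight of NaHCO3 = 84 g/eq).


Tank volume in L = 23 m^3 * 1000 = 23000 L
Total meq required = 1.4 meq/L * 23000 L = 32200 meq
NaHCO3 mass = 32200 meq * 84 mg/meq / 1e6 = 2.7048 kg

2.7048 kg


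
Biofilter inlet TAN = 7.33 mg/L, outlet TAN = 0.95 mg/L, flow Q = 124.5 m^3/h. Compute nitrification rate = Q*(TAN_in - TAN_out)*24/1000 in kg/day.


Concentration drop: TAN_in - TAN_out = 7.33 - 0.95 = 6.38 mg/L
Hourly TAN removed = Q * dTAN = 124.5 m^3/h * 6.38 mg/L = 794.31 g/h  (m^3/h * mg/L = g/h)
Daily TAN removed = 794.31 * 24 = 19063.44 g/day
Convert to kg/day: 19063.44 / 1000 = 19.06344 kg/day

19.06344 kg/day


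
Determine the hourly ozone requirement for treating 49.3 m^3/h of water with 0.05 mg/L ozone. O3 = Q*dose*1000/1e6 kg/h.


O3 demand (mg/h) = Q * dose * 1000 = 49.3 * 0.05 * 1000 = 2465 mg/h
Convert mg to kg: 2465 / 1e6 = 0.002465 kg/h

0.002465 kg/h


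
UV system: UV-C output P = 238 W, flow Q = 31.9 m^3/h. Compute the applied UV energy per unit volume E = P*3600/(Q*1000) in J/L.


Energy delivered per hour = 238 W * 3600 s = 856800 J/h
Volume treated per hour = 31.9 m^3/h * 1000 = 31900 L/h
dose = 856800 / 31900 = 26.8589 J/L

26.8589 J/L


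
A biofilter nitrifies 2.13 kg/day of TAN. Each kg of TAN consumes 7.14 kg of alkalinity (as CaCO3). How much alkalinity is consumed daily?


Alkalinity factor: 7.14 kg CaCO3 consumed per kg TAN nitrified
alk = 2.13 kg TAN * 7.14 = 15.2082 kg CaCO3/day

15.2082 kg CaCO3/day


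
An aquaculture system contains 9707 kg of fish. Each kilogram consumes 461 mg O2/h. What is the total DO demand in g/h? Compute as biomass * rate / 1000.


Total O2 consumption (mg/h) = 9707 kg * 461 mg/(kg*h) = 4474927 mg/h
Convert to g/h: 4474927 / 1000 = 4474.927 g/h

4474.927 g/h


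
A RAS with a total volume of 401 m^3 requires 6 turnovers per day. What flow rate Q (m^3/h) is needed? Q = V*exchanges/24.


Daily recirculation volume = 401 m^3 * 6 = 2406 m^3/day
Flow rate Q = daily volume / 24 h = 2406 / 24 = 100.25 m^3/h

100.25 m^3/h


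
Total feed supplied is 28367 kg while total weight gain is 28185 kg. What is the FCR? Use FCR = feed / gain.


FCR = feed consumed / weight gained
FCR = 28367 kg / 28185 kg = 1.00646

1.00646


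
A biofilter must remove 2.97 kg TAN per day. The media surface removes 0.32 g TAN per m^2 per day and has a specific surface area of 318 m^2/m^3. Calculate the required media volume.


A = 2.97*1000 / 0.32 = 9281.25 m^2
V = 9281.25 / 318 = 29.1863

29.1863 m^3


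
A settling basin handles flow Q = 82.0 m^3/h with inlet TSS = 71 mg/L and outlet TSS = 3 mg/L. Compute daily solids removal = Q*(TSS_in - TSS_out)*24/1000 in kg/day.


Concentration drop: TSS_in - TSS_out = 71 - 3 = 68 mg/L
Hourly solids removed = Q * dTSS = 82.0 m^3/h * 68 mg/L = 5576 g/h  (m^3/h * mg/L = g/h)
Daily solids removed = 5576 * 24 = 133824 g/day
Convert g to kg: 133824 / 1000 = 133.824 kg/day

133.824 kg/day


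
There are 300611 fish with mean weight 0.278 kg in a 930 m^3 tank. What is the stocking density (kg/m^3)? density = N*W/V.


Total biomass = 300611 fish * 0.278 kg = 83569.858 kg
Density = total biomass / volume = 83569.858 / 930 = 89.8601 kg/m^3

89.8601 kg/m^3


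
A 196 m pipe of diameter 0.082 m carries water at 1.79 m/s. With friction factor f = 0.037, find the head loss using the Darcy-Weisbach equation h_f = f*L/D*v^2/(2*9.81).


v^2 = 1.79^2 = 3.2041 m^2/s^2
L/D = 196/0.082 = 2390.2439
h_f = f*(L/D)*v^2/(2g) = 0.037 * 2390.2439 * 3.2041 / 19.62 = 14.4428 m

14.4428 m


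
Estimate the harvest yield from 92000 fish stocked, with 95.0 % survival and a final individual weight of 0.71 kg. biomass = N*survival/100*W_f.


Survivors = 92000 * 95.0/100 = 87400 fish
Harvest biomass = survivors * W_f = 87400 * 0.71 = 62054 kg

62054 kg


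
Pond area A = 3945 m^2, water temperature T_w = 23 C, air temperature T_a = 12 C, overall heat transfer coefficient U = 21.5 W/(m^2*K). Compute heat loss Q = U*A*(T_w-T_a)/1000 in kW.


Temperature difference dT = 23 - 12 = 11 K
Heat loss (W) = U * A * dT = 21.5 * 3945 * 11 = 932992.5 W
Convert to kW: 932992.5 / 1000 = 932.9925 kW

932.9925 kW


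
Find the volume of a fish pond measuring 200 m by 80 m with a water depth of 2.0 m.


Base area = L * W = 200 * 80 = 16000 m^2
Volume = area * depth = 16000 * 2.0 = 32000 m^3

32000 m^3


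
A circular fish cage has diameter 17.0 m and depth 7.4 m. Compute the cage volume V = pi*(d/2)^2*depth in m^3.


r = d/2 = 17.0/2 = 8.5 m
Base area = pi*r^2 = pi*8.5^2 = 226.98007 m^2
Volume = 226.98007 * 7.4 = 1679.65 m^3

1679.65 m^3


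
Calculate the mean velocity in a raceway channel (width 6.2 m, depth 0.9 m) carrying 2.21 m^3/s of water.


Cross-sectional area = W * d = 6.2 * 0.9 = 5.58 m^2
Velocity = Q / A = 2.21 / 5.58 = 0.396057 m/s

0.396057 m/s


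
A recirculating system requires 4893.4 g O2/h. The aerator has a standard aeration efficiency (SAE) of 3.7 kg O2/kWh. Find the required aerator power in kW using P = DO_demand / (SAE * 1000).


SAE in g O2/kWh = 3.7 * 1000 = 3700 g/kWh
P = DO_demand / SAE_g = 4893.4 / 3700 = 1.32254 kW

1.32254 kW


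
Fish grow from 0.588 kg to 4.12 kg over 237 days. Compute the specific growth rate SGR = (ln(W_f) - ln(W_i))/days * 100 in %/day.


ln(W_f) = ln(4.12) = 1.4158532
ln(W_i) = ln(0.588) = -0.53102833
ln(W_f) - ln(W_i) = 1.4158532 - -0.53102833 = 1.9468815
SGR = 1.9468815 / 237 * 100 = 0.821469 %/day

0.821469 %/day


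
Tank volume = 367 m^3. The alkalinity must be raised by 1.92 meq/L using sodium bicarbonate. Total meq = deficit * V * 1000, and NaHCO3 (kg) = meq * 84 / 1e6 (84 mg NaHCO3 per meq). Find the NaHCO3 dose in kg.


Tank volume in L = 367 m^3 * 1000 = 367000 L
Total meq required = 1.92 meq/L * 367000 L = 704640 meq
NaHCO3 mass = 704640 meq * 84 mg/meq / 1e6 = 59.1898 kg

59.1898 kg


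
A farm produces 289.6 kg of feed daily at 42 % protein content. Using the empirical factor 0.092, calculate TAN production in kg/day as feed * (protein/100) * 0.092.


Protein in feed = 289.6 * 42/100 = 121.632 kg/day
TAN = protein * 0.092 = 121.632 * 0.092 = 11.190144 kg/day

11.190144 kg/day


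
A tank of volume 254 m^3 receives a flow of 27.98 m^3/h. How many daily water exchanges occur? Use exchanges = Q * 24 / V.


Daily flow volume = 27.98 m^3/h * 24 h = 671.52 m^3/day
Exchanges = daily flow / tank volume = 671.52 / 254 = 2.64378 exchanges/day

2.64378 exchanges/day


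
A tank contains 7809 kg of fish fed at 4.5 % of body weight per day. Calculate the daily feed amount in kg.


Feeding rate fraction = 4.5% / 100 = 0.045
Daily feed = 7809 kg * 0.045 = 351.405 kg/day

351.405 kg/day


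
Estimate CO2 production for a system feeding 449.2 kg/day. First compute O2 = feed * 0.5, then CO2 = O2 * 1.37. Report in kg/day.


O2 = 449.2 * 0.5 = 224.6
CO2 = 224.6 * 1.37 = 307.702

307.702 kg/day


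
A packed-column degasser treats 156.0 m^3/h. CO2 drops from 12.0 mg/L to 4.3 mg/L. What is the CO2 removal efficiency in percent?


CO2_out / CO2_in = 4.3 / 12.0 = 0.35833333
Fraction remaining = 0.35833333
efficiency = (1 - 0.35833333) * 100 = 64.1667 %

64.1667 %


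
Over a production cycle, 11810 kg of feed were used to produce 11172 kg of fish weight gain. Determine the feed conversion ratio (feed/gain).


FCR = feed consumed / weight gained
FCR = 11810 kg / 11172 kg = 1.05711

1.05711


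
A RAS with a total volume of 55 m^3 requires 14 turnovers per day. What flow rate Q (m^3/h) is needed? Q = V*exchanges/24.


Daily recirculation volume = 55 m^3 * 14 = 770 m^3/day
Flow rate Q = daily volume / 24 h = 770 / 24 = 32.0833 m^3/h

32.0833 m^3/h


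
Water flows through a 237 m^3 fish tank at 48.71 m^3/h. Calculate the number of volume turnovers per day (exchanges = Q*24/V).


Daily flow volume = 48.71 m^3/h * 24 h = 1169.04 m^3/day
Exchanges = daily flow / tank volume = 1169.04 / 237 = 4.93266 exchanges/day

4.93266 exchanges/day


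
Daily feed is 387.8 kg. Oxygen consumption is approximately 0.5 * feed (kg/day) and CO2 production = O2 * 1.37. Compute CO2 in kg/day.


O2 = 387.8 * 0.5 = 193.9
CO2 = 193.9 * 1.37 = 265.643

265.643 kg/day


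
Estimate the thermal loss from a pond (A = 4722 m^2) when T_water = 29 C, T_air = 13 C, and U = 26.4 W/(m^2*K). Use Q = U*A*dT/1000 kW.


Temperature difference dT = 29 - 13 = 16 K
Heat loss (W) = U * A * dT = 26.4 * 4722 * 16 = 1994572.8 W
Convert to kW: 1994572.8 / 1000 = 1994.5728 kW

1994.5728 kW


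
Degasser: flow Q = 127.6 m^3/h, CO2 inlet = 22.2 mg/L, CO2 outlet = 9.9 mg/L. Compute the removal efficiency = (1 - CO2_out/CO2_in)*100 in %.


CO2_out / CO2_in = 9.9 / 22.2 = 0.44594595
Fraction remaining = 0.44594595
efficiency = (1 - 0.44594595) * 100 = 55.4054 %

55.4054 %


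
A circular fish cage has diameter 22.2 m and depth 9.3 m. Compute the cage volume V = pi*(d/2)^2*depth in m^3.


r = d/2 = 22.2/2 = 11.1 m
Base area = pi*r^2 = pi*11.1^2 = 387.07563 m^2
Volume = 387.07563 * 9.3 = 3599.8 m^3

3599.8 m^3


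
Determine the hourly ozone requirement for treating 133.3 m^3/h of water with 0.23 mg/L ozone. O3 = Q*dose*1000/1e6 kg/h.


O3 demand (mg/h) = Q * dose * 1000 = 133.3 * 0.23 * 1000 = 30659 mg/h
Convert mg to kg: 30659 / 1e6 = 0.030659 kg/h

0.030659 kg/h


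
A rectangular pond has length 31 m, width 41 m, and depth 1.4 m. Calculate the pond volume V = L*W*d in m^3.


Base area = L * W = 31 * 41 = 1271 m^2
Volume = area * depth = 1271 * 1.4 = 1779.4 m^3

1779.4 m^3


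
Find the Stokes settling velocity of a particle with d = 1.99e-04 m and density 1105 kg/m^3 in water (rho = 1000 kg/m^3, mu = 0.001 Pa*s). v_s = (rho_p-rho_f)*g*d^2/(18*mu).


Density difference: rho_p - rho_f = 1105 - 1000 = 105 kg/m^3
d^2 = (1.99e-04)^2 = 3.9601e-08 m^2
Numerator = (rho_p - rho_f) * g * d^2 = 105 * 9.81 * 3.9601e-08 = 4.079101e-05
Denominator = 18 * mu = 18 * 0.001 = 0.018
v_s = 4.079101e-05 / 0.018 = 0.00226617 m/s
Check: Re = rho_f * v_s * d / mu = 1000 * 0.00226617 * 1.99e-04 / 0.001 = 0.451 < 1, so Stokes' law applies.

0.00226617 m/s


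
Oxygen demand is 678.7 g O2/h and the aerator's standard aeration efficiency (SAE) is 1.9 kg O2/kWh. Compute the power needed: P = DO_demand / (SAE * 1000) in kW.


SAE in g O2/kWh = 1.9 * 1000 = 1900 g/kWh
P = DO_demand / SAE_g = 678.7 / 1900 = 0.357211 kW

0.357211 kW


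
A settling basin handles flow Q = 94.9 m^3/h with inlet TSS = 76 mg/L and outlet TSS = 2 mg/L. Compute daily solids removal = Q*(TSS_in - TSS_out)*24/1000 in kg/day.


Concentration drop: TSS_in - TSS_out = 76 - 2 = 74 mg/L
Hourly solids removed = Q * dTSS = 94.9 m^3/h * 74 mg/L = 7022.6 g/h  (m^3/h * mg/L = g/h)
Daily solids removed = 7022.6 * 24 = 168542.4 g/day
Convert g to kg: 168542.4 / 1000 = 168.5424 kg/day

168.5424 kg/day


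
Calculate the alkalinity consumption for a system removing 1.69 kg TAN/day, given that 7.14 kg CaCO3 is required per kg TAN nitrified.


Alkalinity factor: 7.14 kg CaCO3 consumed per kg TAN nitrified
alk = 1.69 kg TAN * 7.14 = 12.0666 kg CaCO3/day

12.0666 kg CaCO3/day


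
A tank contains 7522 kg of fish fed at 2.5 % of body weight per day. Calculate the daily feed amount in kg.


Feeding rate fraction = 2.5% / 100 = 0.025
Daily feed = 7522 kg * 0.025 = 188.05 kg/day

188.05 kg/day


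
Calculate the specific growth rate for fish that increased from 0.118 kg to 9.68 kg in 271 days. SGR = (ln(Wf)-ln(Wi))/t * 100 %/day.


ln(W_f) = ln(9.68) = 2.2700619
ln(W_i) = ln(0.118) = -2.1370707
ln(W_f) - ln(W_i) = 2.2700619 - -2.1370707 = 4.4071326
SGR = 4.4071326 / 271 * 100 = 1.62625 %/day

1.62625 %/day


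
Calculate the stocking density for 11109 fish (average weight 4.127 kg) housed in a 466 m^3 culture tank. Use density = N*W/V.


Total biomass = 11109 fish * 4.127 kg = 45846.843 kg
Density = total biomass / volume = 45846.843 / 466 = 98.3838 kg/m^3

98.3838 kg/m^3
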